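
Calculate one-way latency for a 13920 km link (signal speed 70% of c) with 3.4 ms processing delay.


Speed = 0.7 * 3e5 km/s = 210000 km/s
Propagation delay = 13920 / 210000 = 0.0663 s = 66.2857 ms
Processing delay = 3.4 ms
Total one-way latency = 69.6857 ms


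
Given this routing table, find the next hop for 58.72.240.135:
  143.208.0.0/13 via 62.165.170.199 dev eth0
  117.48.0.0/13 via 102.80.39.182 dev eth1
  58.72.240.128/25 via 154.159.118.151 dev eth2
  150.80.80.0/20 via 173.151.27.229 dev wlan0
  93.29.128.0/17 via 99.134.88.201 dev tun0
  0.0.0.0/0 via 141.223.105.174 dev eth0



Longest prefix match for 58.72.240.135:
  /13 143.208.0.0: no
  /13 117.48.0.0: no
  /25 58.72.240.128: MATCH
  /20 150.80.80.0: no
  /17 93.29.128.0: no
  /0 0.0.0.0: MATCH
Selected: next-hop 154.159.118.151 via eth2 (matched /25)


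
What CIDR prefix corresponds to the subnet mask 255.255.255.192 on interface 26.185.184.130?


Binary: 11111111.11111111.11111111.11000000
Count leading 1s
Prefix: /26


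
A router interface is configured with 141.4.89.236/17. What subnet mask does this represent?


/17 means 17 network bits, 15 host bits
Binary: 11111111111111111000000000000000
Mask: 255.255.128.0


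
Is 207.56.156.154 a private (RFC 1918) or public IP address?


RFC 1918 private ranges:
  10.0.0.0/8 (10.0.0.0 - 10.255.255.255)
  172.16.0.0/12 (172.16.0.0 - 172.31.255.255)
  192.168.0.0/16 (192.168.0.0 - 192.168.255.255)
Public (not in any RFC 1918 range)


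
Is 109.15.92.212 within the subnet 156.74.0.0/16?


Subnet network: 156.74.0.0
Test IP AND mask: 109.15.0.0
No, 109.15.92.212 is not in 156.74.0.0/16


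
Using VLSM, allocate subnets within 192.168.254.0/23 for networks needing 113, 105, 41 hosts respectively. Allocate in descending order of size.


113 hosts -> /25 (126 usable): 192.168.254.0/25
105 hosts -> /25 (126 usable): 192.168.254.128/25
41 hosts -> /26 (62 usable): 192.168.255.0/26
Allocation: 192.168.254.0/25 (113 hosts, 126 usable); 192.168.254.128/25 (105 hosts, 126 usable); 192.168.255.0/26 (41 hosts, 62 usable)


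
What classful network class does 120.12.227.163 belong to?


First octet: 120
Binary: 01111000
0xxxxxxx -> Class A (1-126)
Class A, default mask 255.0.0.0 (/8)


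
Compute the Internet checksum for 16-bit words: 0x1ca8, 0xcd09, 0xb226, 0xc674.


Sum all words (with carry folding):
+ 0x1ca8 = 0x1ca8
+ 0xcd09 = 0xe9b1
+ 0xb226 = 0x9bd8
+ 0xc674 = 0x624d
One's complement: ~0x624d
Checksum = 0x9db2


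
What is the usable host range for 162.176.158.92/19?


Network: 162.176.128.0
Broadcast: 162.176.159.255
First usable = network + 1
Last usable = broadcast - 1
Range: 162.176.128.1 to 162.176.159.254


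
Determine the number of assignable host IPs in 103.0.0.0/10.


Host bits = 32 - 10 = 22
Total addresses = 2^22 = 4194304
Usable = total - 2 (network and broadcast)
Usable hosts: 4194302


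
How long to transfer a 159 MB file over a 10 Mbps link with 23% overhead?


Effective throughput = 10 * (1 - 23/100) = 7.7 Mbps
File size in Mb = 159 * 8 = 1272 Mb
Time = 1272 / 7.7
Time = 165.1948 seconds


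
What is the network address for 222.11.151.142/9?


IP:   11011110.00001011.10010111.10001110
Mask: 11111111.10000000.00000000.00000000
AND operation:
Net:  11011110.00000000.00000000.00000000
Network: 222.0.0.0/9


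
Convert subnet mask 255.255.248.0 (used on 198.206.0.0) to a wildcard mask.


Subnet mask: 255.255.248.0
Wildcard = 255.255.255.255 - subnet mask
255 - 255 = 0
255 - 255 = 0
255 - 248 = 7
255 - 0 = 255
Wildcard: 0.0.7.255


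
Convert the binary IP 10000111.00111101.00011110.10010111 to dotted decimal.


10000111 = 135
00111101 = 61
00011110 = 30
10010111 = 151
IP: 135.61.30.151


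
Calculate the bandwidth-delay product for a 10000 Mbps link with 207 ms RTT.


BDP = bandwidth * RTT
= 10000 Mbps * 207 ms
= 10000 * 1e6 * 207 / 1000 bits
= 2070000000 bits
= 258750000 bytes
= 252685.5469 KB
BDP = 2070000000 bits (258750000 bytes)


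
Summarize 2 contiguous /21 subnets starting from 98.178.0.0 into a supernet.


Original prefix: /21
Number of subnets: 2 = 2^1
New prefix = 21 - 1 = 20
Supernet: 98.178.0.0/20


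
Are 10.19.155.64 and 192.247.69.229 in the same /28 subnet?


Mask: 255.255.255.240
10.19.155.64 AND mask = 10.19.155.64
192.247.69.229 AND mask = 192.247.69.224
No, different subnets (10.19.155.64 vs 192.247.69.224)


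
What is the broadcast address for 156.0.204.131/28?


Network: 156.0.204.128/28
Host bits = 4
Set all host bits to 1:
Broadcast: 156.0.204.143


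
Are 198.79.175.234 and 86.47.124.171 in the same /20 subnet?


Mask: 255.255.240.0
198.79.175.234 AND mask = 198.79.160.0
86.47.124.171 AND mask = 86.47.112.0
No, different subnets (198.79.160.0 vs 86.47.112.0)


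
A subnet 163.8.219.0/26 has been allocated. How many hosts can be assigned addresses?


Host bits = 32 - 26 = 6
Total addresses = 2^6 = 64
Usable = total - 2 (network and broadcast)
Usable hosts: 62


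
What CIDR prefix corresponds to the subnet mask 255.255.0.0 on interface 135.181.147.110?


Binary: 11111111.11111111.00000000.00000000
Count leading 1s
Prefix: /16


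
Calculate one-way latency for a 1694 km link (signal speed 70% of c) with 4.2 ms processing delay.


Speed = 0.7 * 3e5 km/s = 210000 km/s
Propagation delay = 1694 / 210000 = 0.0081 s = 8.0667 ms
Processing delay = 4.2 ms
Total one-way latency = 12.2667 ms


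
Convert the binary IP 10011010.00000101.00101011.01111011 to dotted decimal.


10011010 = 154
00000101 = 5
00101011 = 43
01111011 = 123
IP: 154.5.43.123


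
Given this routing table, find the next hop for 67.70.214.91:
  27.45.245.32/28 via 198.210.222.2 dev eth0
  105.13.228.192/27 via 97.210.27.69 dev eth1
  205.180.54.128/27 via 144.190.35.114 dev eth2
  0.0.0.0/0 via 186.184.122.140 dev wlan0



Longest prefix match for 67.70.214.91:
  /28 27.45.245.32: no
  /27 105.13.228.192: no
  /27 205.180.54.128: no
  /0 0.0.0.0: MATCH
Selected: next-hop 186.184.122.140 via wlan0 (matched /0)


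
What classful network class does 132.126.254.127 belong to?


First octet: 132
Binary: 10000100
10xxxxxx -> Class B (128-191)
Class B, default mask 255.255.0.0 (/16)


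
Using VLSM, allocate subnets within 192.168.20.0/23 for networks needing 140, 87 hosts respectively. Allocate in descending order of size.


140 hosts -> /24 (254 usable): 192.168.20.0/24
87 hosts -> /25 (126 usable): 192.168.21.0/25
Allocation: 192.168.20.0/24 (140 hosts, 254 usable); 192.168.21.0/25 (87 hosts, 126 usable)


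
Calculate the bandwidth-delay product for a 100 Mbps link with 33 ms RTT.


BDP = bandwidth * RTT
= 100 Mbps * 33 ms
= 100 * 1e6 * 33 / 1000 bits
= 3300000 bits
= 412500 bytes
= 402.832 KB
BDP = 3300000 bits (412500 bytes)


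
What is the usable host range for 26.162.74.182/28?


Network: 26.162.74.176
Broadcast: 26.162.74.191
First usable = network + 1
Last usable = broadcast - 1
Range: 26.162.74.177 to 26.162.74.190


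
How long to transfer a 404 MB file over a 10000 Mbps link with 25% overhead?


Effective throughput = 10000 * (1 - 25/100) = 7500 Mbps
File size in Mb = 404 * 8 = 3232 Mb
Time = 3232 / 7500
Time = 0.4309 seconds


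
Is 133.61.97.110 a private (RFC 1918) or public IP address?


RFC 1918 private ranges:
  10.0.0.0/8 (10.0.0.0 - 10.255.255.255)
  172.16.0.0/12 (172.16.0.0 - 172.31.255.255)
  192.168.0.0/16 (192.168.0.0 - 192.168.255.255)
Public (not in any RFC 1918 range)


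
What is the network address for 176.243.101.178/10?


IP:   10110000.11110011.01100101.10110010
Mask: 11111111.11000000.00000000.00000000
AND operation:
Net:  10110000.11000000.00000000.00000000
Network: 176.192.0.0/10


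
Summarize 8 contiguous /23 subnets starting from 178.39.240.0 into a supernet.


Original prefix: /23
Number of subnets: 8 = 2^3
New prefix = 23 - 3 = 20
Supernet: 178.39.240.0/20


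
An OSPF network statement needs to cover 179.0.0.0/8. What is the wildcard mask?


Subnet mask: 255.0.0.0
Wildcard = 255.255.255.255 - subnet mask
255 - 255 = 0
255 - 0 = 255
255 - 0 = 255
255 - 0 = 255
Wildcard: 0.255.255.255


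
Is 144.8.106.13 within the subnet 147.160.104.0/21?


Subnet network: 147.160.104.0
Test IP AND mask: 144.8.104.0
No, 144.8.106.13 is not in 147.160.104.0/21


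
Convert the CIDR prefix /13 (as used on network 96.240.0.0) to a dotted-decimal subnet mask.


/13 means 13 network bits, 19 host bits
Binary: 11111111111110000000000000000000
Mask: 255.248.0.0


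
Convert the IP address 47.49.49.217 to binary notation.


47 = 00101111
49 = 00110001
49 = 00110001
217 = 11011001
Binary: 00101111.00110001.00110001.11011001


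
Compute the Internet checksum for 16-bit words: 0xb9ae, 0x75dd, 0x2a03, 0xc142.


Sum all words (with carry folding):
+ 0xb9ae = 0xb9ae
+ 0x75dd = 0x2f8c
+ 0x2a03 = 0x598f
+ 0xc142 = 0x1ad2
One's complement: ~0x1ad2
Checksum = 0xe52d


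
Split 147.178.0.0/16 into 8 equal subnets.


New prefix = 16 + 3 = 19
Each subnet has 8192 addresses
  147.178.0.0/19
  147.178.32.0/19
  147.178.64.0/19
  147.178.96.0/19
  147.178.128.0/19
  147.178.160.0/19
  147.178.192.0/19
  147.178.224.0/19
Subnets: 147.178.0.0/19, 147.178.32.0/19, 147.178.64.0/19, 147.178.96.0/19, 147.178.128.0/19, 147.178.160.0/19, 147.178.192.0/19, 147.178.224.0/19


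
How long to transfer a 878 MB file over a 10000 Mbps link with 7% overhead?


Effective throughput = 10000 * (1 - 7/100) = 9300 Mbps
File size in Mb = 878 * 8 = 7024 Mb
Time = 7024 / 9300
Time = 0.7553 seconds


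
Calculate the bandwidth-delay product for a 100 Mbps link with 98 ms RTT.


BDP = bandwidth * RTT
= 100 Mbps * 98 ms
= 100 * 1e6 * 98 / 1000 bits
= 9800000 bits
= 1225000 bytes
= 1196.2891 KB
BDP = 9800000 bits (1225000 bytes)


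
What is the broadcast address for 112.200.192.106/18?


Network: 112.200.192.0/18
Host bits = 14
Set all host bits to 1:
Broadcast: 112.200.255.255


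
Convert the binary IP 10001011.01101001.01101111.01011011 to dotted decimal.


10001011 = 139
01101001 = 105
01101111 = 111
01011011 = 91
IP: 139.105.111.91


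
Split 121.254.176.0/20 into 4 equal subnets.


New prefix = 20 + 2 = 22
Each subnet has 1024 addresses
  121.254.176.0/22
  121.254.180.0/22
  121.254.184.0/22
  121.254.188.0/22
Subnets: 121.254.176.0/22, 121.254.180.0/22, 121.254.184.0/22, 121.254.188.0/22


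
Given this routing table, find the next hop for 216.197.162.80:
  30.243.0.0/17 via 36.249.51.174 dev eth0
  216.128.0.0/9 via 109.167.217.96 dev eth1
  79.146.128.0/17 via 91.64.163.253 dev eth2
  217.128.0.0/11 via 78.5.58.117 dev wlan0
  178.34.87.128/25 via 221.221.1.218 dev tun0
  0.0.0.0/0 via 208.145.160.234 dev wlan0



Longest prefix match for 216.197.162.80:
  /17 30.243.0.0: no
  /9 216.128.0.0: MATCH
  /17 79.146.128.0: no
  /11 217.128.0.0: no
  /25 178.34.87.128: no
  /0 0.0.0.0: MATCH
Selected: next-hop 109.167.217.96 via eth1 (matched /9)


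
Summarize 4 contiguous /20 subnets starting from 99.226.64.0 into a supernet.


Original prefix: /20
Number of subnets: 4 = 2^2
New prefix = 20 - 2 = 18
Supernet: 99.226.64.0/18


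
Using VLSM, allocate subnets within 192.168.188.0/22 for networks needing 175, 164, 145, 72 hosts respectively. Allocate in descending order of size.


175 hosts -> /24 (254 usable): 192.168.188.0/24
164 hosts -> /24 (254 usable): 192.168.189.0/24
145 hosts -> /24 (254 usable): 192.168.190.0/24
72 hosts -> /25 (126 usable): 192.168.191.0/25
Allocation: 192.168.188.0/24 (175 hosts, 254 usable); 192.168.189.0/24 (164 hosts, 254 usable); 192.168.190.0/24 (145 hosts, 254 usable); 192.168.191.0/25 (72 hosts, 126 usable)


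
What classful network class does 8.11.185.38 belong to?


First octet: 8
Binary: 00001000
0xxxxxxx -> Class A (1-126)
Class A, default mask 255.0.0.0 (/8)


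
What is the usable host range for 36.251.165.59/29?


Network: 36.251.165.56
Broadcast: 36.251.165.63
First usable = network + 1
Last usable = broadcast - 1
Range: 36.251.165.57 to 36.251.165.62


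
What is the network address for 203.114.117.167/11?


IP:   11001011.01110010.01110101.10100111
Mask: 11111111.11100000.00000000.00000000
AND operation:
Net:  11001011.01100000.00000000.00000000
Network: 203.96.0.0/11


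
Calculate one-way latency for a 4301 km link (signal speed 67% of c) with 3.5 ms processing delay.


Speed = 0.67 * 3e5 km/s = 201000 km/s
Propagation delay = 4301 / 201000 = 0.0214 s = 21.398 ms
Processing delay = 3.5 ms
Total one-way latency = 24.898 ms


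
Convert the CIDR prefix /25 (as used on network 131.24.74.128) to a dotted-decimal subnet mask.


/25 means 25 network bits, 7 host bits
Binary: 11111111111111111111111110000000
Mask: 255.255.255.128


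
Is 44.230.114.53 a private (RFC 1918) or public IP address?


RFC 1918 private ranges:
  10.0.0.0/8 (10.0.0.0 - 10.255.255.255)
  172.16.0.0/12 (172.16.0.0 - 172.31.255.255)
  192.168.0.0/16 (192.168.0.0 - 192.168.255.255)
Public (not in any RFC 1918 range)


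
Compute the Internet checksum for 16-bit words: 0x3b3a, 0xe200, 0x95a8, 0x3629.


Sum all words (with carry folding):
+ 0x3b3a = 0x3b3a
+ 0xe200 = 0x1d3b
+ 0x95a8 = 0xb2e3
+ 0x3629 = 0xe90c
One's complement: ~0xe90c
Checksum = 0x16f3


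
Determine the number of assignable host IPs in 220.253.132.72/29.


Host bits = 32 - 29 = 3
Total addresses = 2^3 = 8
Usable = total - 2 (network and broadcast)
Usable hosts: 6


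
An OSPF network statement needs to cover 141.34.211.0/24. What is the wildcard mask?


Subnet mask: 255.255.255.0
Wildcard = 255.255.255.255 - subnet mask
255 - 255 = 0
255 - 255 = 0
255 - 255 = 0
255 - 0 = 255
Wildcard: 0.0.0.255


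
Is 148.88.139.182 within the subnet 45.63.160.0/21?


Subnet network: 45.63.160.0
Test IP AND mask: 148.88.136.0
No, 148.88.139.182 is not in 45.63.160.0/21


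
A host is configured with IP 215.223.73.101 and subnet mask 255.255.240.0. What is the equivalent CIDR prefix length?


Binary: 11111111.11111111.11110000.00000000
Count leading 1s
Prefix: /20


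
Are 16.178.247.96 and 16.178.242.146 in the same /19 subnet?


Mask: 255.255.224.0
16.178.247.96 AND mask = 16.178.224.0
16.178.242.146 AND mask = 16.178.224.0
Yes, same subnet (16.178.224.0)


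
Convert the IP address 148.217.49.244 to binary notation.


148 = 10010100
217 = 11011001
49 = 00110001
244 = 11110100
Binary: 10010100.11011001.00110001.11110100


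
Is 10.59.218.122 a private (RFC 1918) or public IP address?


RFC 1918 private ranges:
  10.0.0.0/8 (10.0.0.0 - 10.255.255.255)
  172.16.0.0/12 (172.16.0.0 - 172.31.255.255)
  192.168.0.0/16 (192.168.0.0 - 192.168.255.255)
Private (in 10.0.0.0/8)


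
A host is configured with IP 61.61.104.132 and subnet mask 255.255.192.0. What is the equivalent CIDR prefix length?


Binary: 11111111.11111111.11000000.00000000
Count leading 1s
Prefix: /18


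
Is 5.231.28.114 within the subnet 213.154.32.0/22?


Subnet network: 213.154.32.0
Test IP AND mask: 5.231.28.0
No, 5.231.28.114 is not in 213.154.32.0/22


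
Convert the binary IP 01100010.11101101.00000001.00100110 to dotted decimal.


01100010 = 98
11101101 = 237
00000001 = 1
00100110 = 38
IP: 98.237.1.38


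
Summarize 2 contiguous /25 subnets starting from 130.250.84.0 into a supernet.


Original prefix: /25
Number of subnets: 2 = 2^1
New prefix = 25 - 1 = 24
Supernet: 130.250.84.0/24


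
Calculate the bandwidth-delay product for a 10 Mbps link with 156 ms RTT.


BDP = bandwidth * RTT
= 10 Mbps * 156 ms
= 10 * 1e6 * 156 / 1000 bits
= 1560000 bits
= 195000 bytes
= 190.4297 KB
BDP = 1560000 bits (195000 bytes)


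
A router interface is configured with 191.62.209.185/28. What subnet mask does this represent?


/28 means 28 network bits, 4 host bits
Binary: 11111111111111111111111111110000
Mask: 255.255.255.240


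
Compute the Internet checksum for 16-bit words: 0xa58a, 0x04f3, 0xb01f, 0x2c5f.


Sum all words (with carry folding):
+ 0xa58a = 0xa58a
+ 0x04f3 = 0xaa7d
+ 0xb01f = 0x5a9d
+ 0x2c5f = 0x86fc
One's complement: ~0x86fc
Checksum = 0x7903


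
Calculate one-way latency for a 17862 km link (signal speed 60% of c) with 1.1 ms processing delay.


Speed = 0.6 * 3e5 km/s = 180000 km/s
Propagation delay = 17862 / 180000 = 0.0992 s = 99.2333 ms
Processing delay = 1.1 ms
Total one-way latency = 100.3333 ms


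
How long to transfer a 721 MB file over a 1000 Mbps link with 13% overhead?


Effective throughput = 1000 * (1 - 13/100) = 870 Mbps
File size in Mb = 721 * 8 = 5768 Mb
Time = 5768 / 870
Time = 6.6299 seconds


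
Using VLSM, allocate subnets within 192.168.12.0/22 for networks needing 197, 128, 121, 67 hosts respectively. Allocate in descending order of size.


197 hosts -> /24 (254 usable): 192.168.12.0/24
128 hosts -> /24 (254 usable): 192.168.13.0/24
121 hosts -> /25 (126 usable): 192.168.14.0/25
67 hosts -> /25 (126 usable): 192.168.14.128/25
Allocation: 192.168.12.0/24 (197 hosts, 254 usable); 192.168.13.0/24 (128 hosts, 254 usable); 192.168.14.0/25 (121 hosts, 126 usable); 192.168.14.128/25 (67 hosts, 126 usable)


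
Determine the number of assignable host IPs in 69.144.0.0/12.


Host bits = 32 - 12 = 20
Total addresses = 2^20 = 1048576
Usable = total - 2 (network and broadcast)
Usable hosts: 1048574


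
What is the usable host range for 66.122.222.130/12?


Network: 66.112.0.0
Broadcast: 66.127.255.255
First usable = network + 1
Last usable = broadcast - 1
Range: 66.112.0.1 to 66.127.255.254


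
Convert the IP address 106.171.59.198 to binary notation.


106 = 01101010
171 = 10101011
59 = 00111011
198 = 11000110
Binary: 01101010.10101011.00111011.11000110


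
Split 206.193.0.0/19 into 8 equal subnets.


New prefix = 19 + 3 = 22
Each subnet has 1024 addresses
  206.193.0.0/22
  206.193.4.0/22
  206.193.8.0/22
  206.193.12.0/22
  206.193.16.0/22
  206.193.20.0/22
  206.193.24.0/22
  206.193.28.0/22
Subnets: 206.193.0.0/22, 206.193.4.0/22, 206.193.8.0/22, 206.193.12.0/22, 206.193.16.0/22, 206.193.20.0/22, 206.193.24.0/22, 206.193.28.0/22


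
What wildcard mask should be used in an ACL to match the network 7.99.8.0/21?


Subnet mask: 255.255.248.0
Wildcard = 255.255.255.255 - subnet mask
255 - 255 = 0
255 - 255 = 0
255 - 248 = 7
255 - 0 = 255
Wildcard: 0.0.7.255


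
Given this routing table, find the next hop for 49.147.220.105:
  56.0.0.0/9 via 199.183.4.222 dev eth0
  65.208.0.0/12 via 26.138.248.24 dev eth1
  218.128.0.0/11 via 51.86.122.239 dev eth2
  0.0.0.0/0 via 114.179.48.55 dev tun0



Longest prefix match for 49.147.220.105:
  /9 56.0.0.0: no
  /12 65.208.0.0: no
  /11 218.128.0.0: no
  /0 0.0.0.0: MATCH
Selected: next-hop 114.179.48.55 via tun0 (matched /0)


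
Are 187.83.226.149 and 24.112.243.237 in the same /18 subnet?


Mask: 255.255.192.0
187.83.226.149 AND mask = 187.83.192.0
24.112.243.237 AND mask = 24.112.192.0
No, different subnets (187.83.192.0 vs 24.112.192.0)


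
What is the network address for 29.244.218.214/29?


IP:   00011101.11110100.11011010.11010110
Mask: 11111111.11111111.11111111.11111000
AND operation:
Net:  00011101.11110100.11011010.11010000
Network: 29.244.218.208/29


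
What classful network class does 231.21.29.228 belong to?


First octet: 231
Binary: 11100111
1110xxxx -> Class D (224-239)
Class D (multicast), default mask N/A


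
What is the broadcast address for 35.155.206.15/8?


Network: 35.0.0.0/8
Host bits = 24
Set all host bits to 1:
Broadcast: 35.255.255.255


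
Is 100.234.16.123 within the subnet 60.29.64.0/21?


Subnet network: 60.29.64.0
Test IP AND mask: 100.234.16.0
No, 100.234.16.123 is not in 60.29.64.0/21


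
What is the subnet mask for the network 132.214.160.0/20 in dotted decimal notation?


/20 means 20 network bits, 12 host bits
Binary: 11111111111111111111000000000000
Mask: 255.255.240.0


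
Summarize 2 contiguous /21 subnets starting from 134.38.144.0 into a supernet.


Original prefix: /21
Number of subnets: 2 = 2^1
New prefix = 21 - 1 = 20
Supernet: 134.38.144.0/20


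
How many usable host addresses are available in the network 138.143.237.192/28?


Host bits = 32 - 28 = 4
Total addresses = 2^4 = 16
Usable = total - 2 (network and broadcast)
Usable hosts: 14


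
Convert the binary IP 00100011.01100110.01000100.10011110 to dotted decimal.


00100011 = 35
01100110 = 102
01000100 = 68
10011110 = 158
IP: 35.102.68.158


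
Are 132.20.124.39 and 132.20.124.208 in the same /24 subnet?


Mask: 255.255.255.0
132.20.124.39 AND mask = 132.20.124.0
132.20.124.208 AND mask = 132.20.124.0
Yes, same subnet (132.20.124.0)


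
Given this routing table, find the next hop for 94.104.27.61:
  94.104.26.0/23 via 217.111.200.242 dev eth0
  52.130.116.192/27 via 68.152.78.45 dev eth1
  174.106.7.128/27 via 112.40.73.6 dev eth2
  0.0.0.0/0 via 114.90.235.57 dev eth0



Longest prefix match for 94.104.27.61:
  /23 94.104.26.0: MATCH
  /27 52.130.116.192: no
  /27 174.106.7.128: no
  /0 0.0.0.0: MATCH
Selected: next-hop 217.111.200.242 via eth0 (matched /23)


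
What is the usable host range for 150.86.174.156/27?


Network: 150.86.174.128
Broadcast: 150.86.174.159
First usable = network + 1
Last usable = broadcast - 1
Range: 150.86.174.129 to 150.86.174.158


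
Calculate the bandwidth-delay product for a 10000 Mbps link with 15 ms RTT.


BDP = bandwidth * RTT
= 10000 Mbps * 15 ms
= 10000 * 1e6 * 15 / 1000 bits
= 150000000 bits
= 18750000 bytes
= 18310.5469 KB
BDP = 150000000 bits (18750000 bytes)


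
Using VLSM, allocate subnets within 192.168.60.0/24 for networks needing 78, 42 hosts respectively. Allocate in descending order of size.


78 hosts -> /25 (126 usable): 192.168.60.0/25
42 hosts -> /26 (62 usable): 192.168.60.128/26
Allocation: 192.168.60.0/25 (78 hosts, 126 usable); 192.168.60.128/26 (42 hosts, 62 usable)


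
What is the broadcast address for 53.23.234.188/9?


Network: 53.0.0.0/9
Host bits = 23
Set all host bits to 1:
Broadcast: 53.127.255.255


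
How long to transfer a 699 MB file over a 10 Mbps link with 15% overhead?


Effective throughput = 10 * (1 - 15/100) = 8.5 Mbps
File size in Mb = 699 * 8 = 5592 Mb
Time = 5592 / 8.5
Time = 657.8824 seconds


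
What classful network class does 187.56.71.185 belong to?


First octet: 187
Binary: 10111011
10xxxxxx -> Class B (128-191)
Class B, default mask 255.255.0.0 (/16)


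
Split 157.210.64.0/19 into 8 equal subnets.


New prefix = 19 + 3 = 22
Each subnet has 1024 addresses
  157.210.64.0/22
  157.210.68.0/22
  157.210.72.0/22
  157.210.76.0/22
  157.210.80.0/22
  157.210.84.0/22
  157.210.88.0/22
  157.210.92.0/22
Subnets: 157.210.64.0/22, 157.210.68.0/22, 157.210.72.0/22, 157.210.76.0/22, 157.210.80.0/22, 157.210.84.0/22, 157.210.88.0/22, 157.210.92.0/22


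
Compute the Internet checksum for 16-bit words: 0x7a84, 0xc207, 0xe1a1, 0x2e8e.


Sum all words (with carry folding):
+ 0x7a84 = 0x7a84
+ 0xc207 = 0x3c8c
+ 0xe1a1 = 0x1e2e
+ 0x2e8e = 0x4cbc
One's complement: ~0x4cbc
Checksum = 0xb343


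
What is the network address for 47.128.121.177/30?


IP:   00101111.10000000.01111001.10110001
Mask: 11111111.11111111.11111111.11111100
AND operation:
Net:  00101111.10000000.01111001.10110000
Network: 47.128.121.176/30


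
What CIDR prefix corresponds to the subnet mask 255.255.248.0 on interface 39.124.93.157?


Binary: 11111111.11111111.11111000.00000000
Count leading 1s
Prefix: /21


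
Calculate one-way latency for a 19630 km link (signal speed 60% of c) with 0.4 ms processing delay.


Speed = 0.6 * 3e5 km/s = 180000 km/s
Propagation delay = 19630 / 180000 = 0.1091 s = 109.0556 ms
Processing delay = 0.4 ms
Total one-way latency = 109.4556 ms


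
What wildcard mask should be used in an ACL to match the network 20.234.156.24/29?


Subnet mask: 255.255.255.248
Wildcard = 255.255.255.255 - subnet mask
255 - 255 = 0
255 - 255 = 0
255 - 255 = 0
255 - 248 = 7
Wildcard: 0.0.0.7


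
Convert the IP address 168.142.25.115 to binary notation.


168 = 10101000
142 = 10001110
25 = 00011001
115 = 01110011
Binary: 10101000.10001110.00011001.01110011


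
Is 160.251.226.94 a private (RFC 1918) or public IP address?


RFC 1918 private ranges:
  10.0.0.0/8 (10.0.0.0 - 10.255.255.255)
  172.16.0.0/12 (172.16.0.0 - 172.31.255.255)
  192.168.0.0/16 (192.168.0.0 - 192.168.255.255)
Public (not in any RFC 1918 range)


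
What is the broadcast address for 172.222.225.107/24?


Network: 172.222.225.0/24
Host bits = 8
Set all host bits to 1:
Broadcast: 172.222.225.255


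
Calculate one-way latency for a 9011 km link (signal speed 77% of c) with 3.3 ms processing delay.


Speed = 0.77 * 3e5 km/s = 231000 km/s
Propagation delay = 9011 / 231000 = 0.039 s = 39.0087 ms
Processing delay = 3.3 ms
Total one-way latency = 42.3087 ms


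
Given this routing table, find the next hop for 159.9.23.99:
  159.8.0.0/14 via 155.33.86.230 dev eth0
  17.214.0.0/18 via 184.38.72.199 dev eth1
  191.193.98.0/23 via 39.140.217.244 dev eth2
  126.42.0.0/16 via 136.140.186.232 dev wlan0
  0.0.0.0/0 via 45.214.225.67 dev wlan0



Longest prefix match for 159.9.23.99:
  /14 159.8.0.0: MATCH
  /18 17.214.0.0: no
  /23 191.193.98.0: no
  /16 126.42.0.0: no
  /0 0.0.0.0: MATCH
Selected: next-hop 155.33.86.230 via eth0 (matched /14)


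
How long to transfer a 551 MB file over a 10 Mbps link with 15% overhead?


Effective throughput = 10 * (1 - 15/100) = 8.5 Mbps
File size in Mb = 551 * 8 = 4408 Mb
Time = 4408 / 8.5
Time = 518.5882 seconds


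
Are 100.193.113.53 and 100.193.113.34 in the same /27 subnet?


Mask: 255.255.255.224
100.193.113.53 AND mask = 100.193.113.32
100.193.113.34 AND mask = 100.193.113.32
Yes, same subnet (100.193.113.32)


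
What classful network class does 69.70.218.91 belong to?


First octet: 69
Binary: 01000101
0xxxxxxx -> Class A (1-126)
Class A, default mask 255.0.0.0 (/8)


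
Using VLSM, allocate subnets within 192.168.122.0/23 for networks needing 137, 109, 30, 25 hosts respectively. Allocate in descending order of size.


137 hosts -> /24 (254 usable): 192.168.122.0/24
109 hosts -> /25 (126 usable): 192.168.123.0/25
30 hosts -> /27 (30 usable): 192.168.123.128/27
25 hosts -> /27 (30 usable): 192.168.123.160/27
Allocation: 192.168.122.0/24 (137 hosts, 254 usable); 192.168.123.0/25 (109 hosts, 126 usable); 192.168.123.128/27 (30 hosts, 30 usable); 192.168.123.160/27 (25 hosts, 30 usable)


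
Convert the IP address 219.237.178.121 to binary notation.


219 = 11011011
237 = 11101101
178 = 10110010
121 = 01111001
Binary: 11011011.11101101.10110010.01111001


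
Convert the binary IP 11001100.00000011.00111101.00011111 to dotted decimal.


11001100 = 204
00000011 = 3
00111101 = 61
00011111 = 31
IP: 204.3.61.31


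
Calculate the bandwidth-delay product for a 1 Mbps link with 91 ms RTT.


BDP = bandwidth * RTT
= 1 Mbps * 91 ms
= 1 * 1e6 * 91 / 1000 bits
= 91000 bits
= 11375 bytes
= 11.1084 KB
BDP = 91000 bits (11375 bytes)


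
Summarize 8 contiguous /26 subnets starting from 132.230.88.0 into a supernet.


Original prefix: /26
Number of subnets: 8 = 2^3
New prefix = 26 - 3 = 23
Supernet: 132.230.88.0/23


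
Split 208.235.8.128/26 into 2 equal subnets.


New prefix = 26 + 1 = 27
Each subnet has 32 addresses
  208.235.8.128/27
  208.235.8.160/27
Subnets: 208.235.8.128/27, 208.235.8.160/27


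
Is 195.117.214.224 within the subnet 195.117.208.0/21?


Subnet network: 195.117.208.0
Test IP AND mask: 195.117.208.0
Yes, 195.117.214.224 is in 195.117.208.0/21


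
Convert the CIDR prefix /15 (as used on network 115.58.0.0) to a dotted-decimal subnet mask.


/15 means 15 network bits, 17 host bits
Binary: 11111111111111100000000000000000
Mask: 255.254.0.0


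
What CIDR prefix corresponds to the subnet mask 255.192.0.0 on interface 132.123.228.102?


Binary: 11111111.11000000.00000000.00000000
Count leading 1s
Prefix: /10


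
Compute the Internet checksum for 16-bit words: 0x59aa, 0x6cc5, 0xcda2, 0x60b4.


Sum all words (with carry folding):
+ 0x59aa = 0x59aa
+ 0x6cc5 = 0xc66f
+ 0xcda2 = 0x9412
+ 0x60b4 = 0xf4c6
One's complement: ~0xf4c6
Checksum = 0x0b39


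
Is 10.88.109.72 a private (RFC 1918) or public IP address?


RFC 1918 private ranges:
  10.0.0.0/8 (10.0.0.0 - 10.255.255.255)
  172.16.0.0/12 (172.16.0.0 - 172.31.255.255)
  192.168.0.0/16 (192.168.0.0 - 192.168.255.255)
Private (in 10.0.0.0/8)


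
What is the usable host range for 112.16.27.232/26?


Network: 112.16.27.192
Broadcast: 112.16.27.255
First usable = network + 1
Last usable = broadcast - 1
Range: 112.16.27.193 to 112.16.27.254


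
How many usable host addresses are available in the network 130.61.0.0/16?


Host bits = 32 - 16 = 16
Total addresses = 2^16 = 65536
Usable = total - 2 (network and broadcast)
Usable hosts: 65534


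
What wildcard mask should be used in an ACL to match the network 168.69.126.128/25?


Subnet mask: 255.255.255.128
Wildcard = 255.255.255.255 - subnet mask
255 - 255 = 0
255 - 255 = 0
255 - 255 = 0
255 - 128 = 127
Wildcard: 0.0.0.127


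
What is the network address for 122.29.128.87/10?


IP:   01111010.00011101.10000000.01010111
Mask: 11111111.11000000.00000000.00000000
AND operation:
Net:  01111010.00000000.00000000.00000000
Network: 122.0.0.0/10


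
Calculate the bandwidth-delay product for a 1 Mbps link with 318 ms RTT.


BDP = bandwidth * RTT
= 1 Mbps * 318 ms
= 1 * 1e6 * 318 / 1000 bits
= 318000 bits
= 39750 bytes
= 38.8184 KB
BDP = 318000 bits (39750 bytes)


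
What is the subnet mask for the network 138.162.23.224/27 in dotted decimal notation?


/27 means 27 network bits, 5 host bits
Binary: 11111111111111111111111111100000
Mask: 255.255.255.224


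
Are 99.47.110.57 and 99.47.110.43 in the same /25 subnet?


Mask: 255.255.255.128
99.47.110.57 AND mask = 99.47.110.0
99.47.110.43 AND mask = 99.47.110.0
Yes, same subnet (99.47.110.0)


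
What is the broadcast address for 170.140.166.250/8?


Network: 170.0.0.0/8
Host bits = 24
Set all host bits to 1:
Broadcast: 170.255.255.255


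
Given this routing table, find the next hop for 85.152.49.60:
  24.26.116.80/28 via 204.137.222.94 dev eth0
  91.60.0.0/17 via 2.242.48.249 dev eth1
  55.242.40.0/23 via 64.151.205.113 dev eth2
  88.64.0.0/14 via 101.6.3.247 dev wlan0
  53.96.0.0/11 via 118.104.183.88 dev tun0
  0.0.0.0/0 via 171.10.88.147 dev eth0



Longest prefix match for 85.152.49.60:
  /28 24.26.116.80: no
  /17 91.60.0.0: no
  /23 55.242.40.0: no
  /14 88.64.0.0: no
  /11 53.96.0.0: no
  /0 0.0.0.0: MATCH
Selected: next-hop 171.10.88.147 via eth0 (matched /0)


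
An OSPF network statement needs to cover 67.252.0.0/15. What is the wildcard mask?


Subnet mask: 255.254.0.0
Wildcard = 255.255.255.255 - subnet mask
255 - 255 = 0
255 - 254 = 1
255 - 0 = 255
255 - 0 = 255
Wildcard: 0.1.255.255


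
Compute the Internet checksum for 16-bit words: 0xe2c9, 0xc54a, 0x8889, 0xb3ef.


Sum all words (with carry folding):
+ 0xe2c9 = 0xe2c9
+ 0xc54a = 0xa814
+ 0x8889 = 0x309e
+ 0xb3ef = 0xe48d
One's complement: ~0xe48d
Checksum = 0x1b72


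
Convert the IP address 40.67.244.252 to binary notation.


40 = 00101000
67 = 01000011
244 = 11110100
252 = 11111100
Binary: 00101000.01000011.11110100.11111100


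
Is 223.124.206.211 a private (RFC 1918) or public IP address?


RFC 1918 private ranges:
  10.0.0.0/8 (10.0.0.0 - 10.255.255.255)
  172.16.0.0/12 (172.16.0.0 - 172.31.255.255)
  192.168.0.0/16 (192.168.0.0 - 192.168.255.255)
Public (not in any RFC 1918 range)


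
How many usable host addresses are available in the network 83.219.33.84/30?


Host bits = 32 - 30 = 2
Total addresses = 2^2 = 4
Usable = total - 2 (network and broadcast)
Usable hosts: 2


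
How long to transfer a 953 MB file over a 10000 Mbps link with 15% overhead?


Effective throughput = 10000 * (1 - 15/100) = 8500 Mbps
File size in Mb = 953 * 8 = 7624 Mb
Time = 7624 / 8500
Time = 0.8969 seconds


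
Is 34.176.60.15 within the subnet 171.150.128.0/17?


Subnet network: 171.150.128.0
Test IP AND mask: 34.176.0.0
No, 34.176.60.15 is not in 171.150.128.0/17


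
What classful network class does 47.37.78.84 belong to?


First octet: 47
Binary: 00101111
0xxxxxxx -> Class A (1-126)
Class A, default mask 255.0.0.0 (/8)


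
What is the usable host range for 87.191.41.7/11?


Network: 87.160.0.0
Broadcast: 87.191.255.255
First usable = network + 1
Last usable = broadcast - 1
Range: 87.160.0.1 to 87.191.255.254


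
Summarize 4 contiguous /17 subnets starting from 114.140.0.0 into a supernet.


Original prefix: /17
Number of subnets: 4 = 2^2
New prefix = 17 - 2 = 15
Supernet: 114.140.0.0/15


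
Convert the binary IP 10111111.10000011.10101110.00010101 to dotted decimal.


10111111 = 191
10000011 = 131
10101110 = 174
00010101 = 21
IP: 191.131.174.21


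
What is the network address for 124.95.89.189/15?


IP:   01111100.01011111.01011001.10111101
Mask: 11111111.11111110.00000000.00000000
AND operation:
Net:  01111100.01011110.00000000.00000000
Network: 124.94.0.0/15


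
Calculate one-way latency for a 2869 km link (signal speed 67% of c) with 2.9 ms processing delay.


Speed = 0.67 * 3e5 km/s = 201000 km/s
Propagation delay = 2869 / 201000 = 0.0143 s = 14.2736 ms
Processing delay = 2.9 ms
Total one-way latency = 17.1736 ms


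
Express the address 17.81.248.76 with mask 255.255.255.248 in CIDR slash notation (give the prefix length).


Binary: 11111111.11111111.11111111.11111000
Count leading 1s
Prefix: /29


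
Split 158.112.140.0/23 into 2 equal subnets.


New prefix = 23 + 1 = 24
Each subnet has 256 addresses
  158.112.140.0/24
  158.112.141.0/24
Subnets: 158.112.140.0/24, 158.112.141.0/24


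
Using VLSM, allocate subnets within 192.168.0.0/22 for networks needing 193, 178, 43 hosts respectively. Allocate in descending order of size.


193 hosts -> /24 (254 usable): 192.168.0.0/24
178 hosts -> /24 (254 usable): 192.168.1.0/24
43 hosts -> /26 (62 usable): 192.168.2.0/26
Allocation: 192.168.0.0/24 (193 hosts, 254 usable); 192.168.1.0/24 (178 hosts, 254 usable); 192.168.2.0/26 (43 hosts, 62 usable)


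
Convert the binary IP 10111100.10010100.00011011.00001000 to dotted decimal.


10111100 = 188
10010100 = 148
00011011 = 27
00001000 = 8
IP: 188.148.27.8


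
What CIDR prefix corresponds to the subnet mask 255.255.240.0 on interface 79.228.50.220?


Binary: 11111111.11111111.11110000.00000000
Count leading 1s
Prefix: /20


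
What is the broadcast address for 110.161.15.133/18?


Network: 110.161.0.0/18
Host bits = 14
Set all host bits to 1:
Broadcast: 110.161.63.255


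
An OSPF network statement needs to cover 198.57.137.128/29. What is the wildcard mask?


Subnet mask: 255.255.255.248
Wildcard = 255.255.255.255 - subnet mask
255 - 255 = 0
255 - 255 = 0
255 - 255 = 0
255 - 248 = 7
Wildcard: 0.0.0.7


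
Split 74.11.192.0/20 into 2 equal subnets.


New prefix = 20 + 1 = 21
Each subnet has 2048 addresses
  74.11.192.0/21
  74.11.200.0/21
Subnets: 74.11.192.0/21, 74.11.200.0/21


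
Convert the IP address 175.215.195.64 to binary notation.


175 = 10101111
215 = 11010111
195 = 11000011
64 = 01000000
Binary: 10101111.11010111.11000011.01000000


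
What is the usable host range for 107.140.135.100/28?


Network: 107.140.135.96
Broadcast: 107.140.135.111
First usable = network + 1
Last usable = broadcast - 1
Range: 107.140.135.97 to 107.140.135.110


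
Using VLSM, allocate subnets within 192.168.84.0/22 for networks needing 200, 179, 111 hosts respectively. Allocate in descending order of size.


200 hosts -> /24 (254 usable): 192.168.84.0/24
179 hosts -> /24 (254 usable): 192.168.85.0/24
111 hosts -> /25 (126 usable): 192.168.86.0/25
Allocation: 192.168.84.0/24 (200 hosts, 254 usable); 192.168.85.0/24 (179 hosts, 254 usable); 192.168.86.0/25 (111 hosts, 126 usable)


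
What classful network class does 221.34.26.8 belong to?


First octet: 221
Binary: 11011101
110xxxxx -> Class C (192-223)
Class C, default mask 255.255.255.0 (/24)


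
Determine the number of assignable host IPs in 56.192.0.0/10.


Host bits = 32 - 10 = 22
Total addresses = 2^22 = 4194304
Usable = total - 2 (network and broadcast)
Usable hosts: 4194302


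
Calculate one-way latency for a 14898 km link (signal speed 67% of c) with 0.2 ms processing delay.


Speed = 0.67 * 3e5 km/s = 201000 km/s
Propagation delay = 14898 / 201000 = 0.0741 s = 74.1194 ms
Processing delay = 0.2 ms
Total one-way latency = 74.3194 ms


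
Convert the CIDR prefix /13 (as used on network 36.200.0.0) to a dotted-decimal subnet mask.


/13 means 13 network bits, 19 host bits
Binary: 11111111111110000000000000000000
Mask: 255.248.0.0


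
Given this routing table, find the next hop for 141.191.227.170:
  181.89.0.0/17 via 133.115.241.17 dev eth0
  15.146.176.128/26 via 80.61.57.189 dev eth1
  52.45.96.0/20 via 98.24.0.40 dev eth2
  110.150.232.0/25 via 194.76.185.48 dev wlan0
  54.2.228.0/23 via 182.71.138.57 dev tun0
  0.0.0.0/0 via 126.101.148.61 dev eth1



Longest prefix match for 141.191.227.170:
  /17 181.89.0.0: no
  /26 15.146.176.128: no
  /20 52.45.96.0: no
  /25 110.150.232.0: no
  /23 54.2.228.0: no
  /0 0.0.0.0: MATCH
Selected: next-hop 126.101.148.61 via eth1 (matched /0)


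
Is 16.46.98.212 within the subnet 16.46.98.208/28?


Subnet network: 16.46.98.208
Test IP AND mask: 16.46.98.208
Yes, 16.46.98.212 is in 16.46.98.208/28


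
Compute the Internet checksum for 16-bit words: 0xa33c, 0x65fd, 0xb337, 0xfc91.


Sum all words (with carry folding):
+ 0xa33c = 0xa33c
+ 0x65fd = 0x093a
+ 0xb337 = 0xbc71
+ 0xfc91 = 0xb903
One's complement: ~0xb903
Checksum = 0x46fc


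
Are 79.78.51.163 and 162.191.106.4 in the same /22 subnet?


Mask: 255.255.252.0
79.78.51.163 AND mask = 79.78.48.0
162.191.106.4 AND mask = 162.191.104.0
No, different subnets (79.78.48.0 vs 162.191.104.0)


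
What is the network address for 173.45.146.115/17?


IP:   10101101.00101101.10010010.01110011
Mask: 11111111.11111111.10000000.00000000
AND operation:
Net:  10101101.00101101.10000000.00000000
Network: 173.45.128.0/17


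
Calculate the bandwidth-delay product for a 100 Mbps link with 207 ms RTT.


BDP = bandwidth * RTT
= 100 Mbps * 207 ms
= 100 * 1e6 * 207 / 1000 bits
= 20700000 bits
= 2587500 bytes
= 2526.8555 KB
BDP = 20700000 bits (2587500 bytes)


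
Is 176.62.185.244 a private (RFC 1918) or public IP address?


RFC 1918 private ranges:
  10.0.0.0/8 (10.0.0.0 - 10.255.255.255)
  172.16.0.0/12 (172.16.0.0 - 172.31.255.255)
  192.168.0.0/16 (192.168.0.0 - 192.168.255.255)
Public (not in any RFC 1918 range)


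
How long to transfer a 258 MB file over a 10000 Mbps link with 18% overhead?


Effective throughput = 10000 * (1 - 18/100) = 8200 Mbps
File size in Mb = 258 * 8 = 2064 Mb
Time = 2064 / 8200
Time = 0.2517 seconds


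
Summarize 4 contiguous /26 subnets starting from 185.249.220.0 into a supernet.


Original prefix: /26
Number of subnets: 4 = 2^2
New prefix = 26 - 2 = 24
Supernet: 185.249.220.0/24


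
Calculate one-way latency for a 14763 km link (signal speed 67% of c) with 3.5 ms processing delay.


Speed = 0.67 * 3e5 km/s = 201000 km/s
Propagation delay = 14763 / 201000 = 0.0734 s = 73.4478 ms
Processing delay = 3.5 ms
Total one-way latency = 76.9478 ms


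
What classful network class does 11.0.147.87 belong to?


First octet: 11
Binary: 00001011
0xxxxxxx -> Class A (1-126)
Class A, default mask 255.0.0.0 (/8)


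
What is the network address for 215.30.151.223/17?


IP:   11010111.00011110.10010111.11011111
Mask: 11111111.11111111.10000000.00000000
AND operation:
Net:  11010111.00011110.10000000.00000000
Network: 215.30.128.0/17
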